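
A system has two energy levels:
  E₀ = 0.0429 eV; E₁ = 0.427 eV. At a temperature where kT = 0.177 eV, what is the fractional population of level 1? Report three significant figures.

Eᵢ/kT = 0.24237, 2.4124.
Z = Σ e^(−Eᵢ/kT) = e^(−0.24237) + e^(−2.4124) = 0.78477 + 0.089600 = 0.87437.
P₁ = e^(−E₁/kT) / Z = 0.089600/0.87437 = 0.102.

0.102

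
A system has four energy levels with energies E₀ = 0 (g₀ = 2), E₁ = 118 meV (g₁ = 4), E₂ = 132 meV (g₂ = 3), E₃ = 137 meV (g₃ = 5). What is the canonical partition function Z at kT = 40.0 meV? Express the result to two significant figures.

Z = 2.5

Eᵢ/kT = 0, 2.950, 3.300, 3.425.
Z = Σ gᵢe^(−Eᵢ/kT) = 2·e^(−0) + 4·e^(−2.950) + 3·e^(−3.300) + 5·e^(−3.425) = 2.000 + 0.2094 + 0.1106 + 0.1627 = 2.483.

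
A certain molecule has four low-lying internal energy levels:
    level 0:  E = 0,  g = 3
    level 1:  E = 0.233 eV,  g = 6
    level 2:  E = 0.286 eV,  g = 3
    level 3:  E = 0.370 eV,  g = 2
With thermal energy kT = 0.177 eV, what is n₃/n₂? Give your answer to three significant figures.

n₃/n₂ = (g₃/g₂) exp[−(E₃−E₂)/kT] = (2/3) × exp(−(0.084 eV)/(0.177 eV)) = (2/3) × exp(-0.47458) = 0.415.

0.415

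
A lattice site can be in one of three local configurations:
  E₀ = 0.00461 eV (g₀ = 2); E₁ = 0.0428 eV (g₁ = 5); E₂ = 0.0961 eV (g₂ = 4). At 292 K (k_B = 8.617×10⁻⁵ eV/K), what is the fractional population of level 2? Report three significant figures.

0.0329

k_BT = 8.617×10⁻⁵ × 292 K = 0.025162 eV.
Eᵢ/kT = 0.18321, 1.7010, 3.8193.
Z = Σ gᵢe^(−Eᵢ/kT) = 2·e^(−0.18321) + 5·e^(−1.7010) + 4·e^(−3.8193) = 1.6652 + 0.91250 + 0.087773 = 2.6655.
P₂ = g₂ e^(−E₂/kT) / Z = 0.087773/2.6655 = 0.0329.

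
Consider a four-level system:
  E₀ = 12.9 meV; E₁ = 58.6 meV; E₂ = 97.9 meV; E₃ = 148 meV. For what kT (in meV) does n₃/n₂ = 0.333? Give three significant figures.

n₃/n₂ = exp[−(E₃−E₂)/kT] = 0.333.
⇒ (E₃−E₂)/kT = ln(1/0.333) = ln(3.0030) = 1.0996.
kT = 50.1 meV / 1.0996 = 45.6 meV.

45.6 meV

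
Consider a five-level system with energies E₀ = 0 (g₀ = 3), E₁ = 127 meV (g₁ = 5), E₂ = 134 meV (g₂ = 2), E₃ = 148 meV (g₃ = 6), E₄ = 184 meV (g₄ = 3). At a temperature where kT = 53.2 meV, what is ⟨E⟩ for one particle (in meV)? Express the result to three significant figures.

Eᵢ/kT = 0, 2.3872, 2.5188, 2.7820, 3.4586.
Z = Σ gᵢe^(−Eᵢ/kT) = 3·e^(−0) + 5·e^(−2.3872) + 2·e^(−2.5188) + 6·e^(−2.7820) + 3·e^(−3.4586) = 3.0000 + 0.45943 + 0.16111 + 0.37149 + 0.094421 = 4.0865.
⟨E⟩ = Σ Eᵢ gᵢe^(−Eᵢ/kT) / Z = (0·3.0000 + 127·0.45943 + 134·0.16111 + 148·0.37149 + 184·0.094421) / 4.0865 = 37.3 meV.

37.3 meV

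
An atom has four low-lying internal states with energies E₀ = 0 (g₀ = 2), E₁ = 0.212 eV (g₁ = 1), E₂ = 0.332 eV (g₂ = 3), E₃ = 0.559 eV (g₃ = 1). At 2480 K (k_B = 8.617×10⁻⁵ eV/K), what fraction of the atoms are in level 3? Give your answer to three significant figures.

k_BT = 8.617×10⁻⁵ × 2480 K = 0.21370 eV.
Eᵢ/kT = 0, 0.99204, 1.5536, 2.6158.
Z = Σ gᵢe^(−Eᵢ/kT) = 2·e^(−0) + 1·e^(−0.99204) + 3·e^(−1.5536) + 1·e^(−2.6158) = 2.0000 + 0.37082 + 0.63446 + 0.073109 = 3.0784.
P₃ = g₃ e^(−E₃/kT) / Z = 0.073109/3.0784 = 0.0237.

0.0237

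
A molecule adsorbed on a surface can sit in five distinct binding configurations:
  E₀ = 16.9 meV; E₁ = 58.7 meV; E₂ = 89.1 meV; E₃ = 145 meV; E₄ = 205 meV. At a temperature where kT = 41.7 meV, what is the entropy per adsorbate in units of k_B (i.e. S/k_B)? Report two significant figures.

Eᵢ/kT = 0.4053, 1.408, 2.137, 3.477, 4.916.
Z = Σ e^(−Eᵢ/kT) = e^(−0.4053) + e^(−1.408) + e^(−2.137) + e^(−3.477) + e^(−4.916) = 0.6668 + 0.2446 + 0.1180 + 0.03090 + 0.007328 = 1.068.
⟨E⟩ = Σ EᵢPᵢ = 39.44 meV.
S/k_B = ln Z + ⟨E⟩/kT = ln(1.068) + 39.44/41.7 = 0.06579 + 0.9458 = 1.0.

1.0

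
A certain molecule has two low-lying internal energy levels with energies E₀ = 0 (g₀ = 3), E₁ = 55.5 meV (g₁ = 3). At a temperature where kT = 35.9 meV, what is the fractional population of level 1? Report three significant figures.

0.176

Eᵢ/kT = 0, 1.5460.
Z = Σ gᵢe^(−Eᵢ/kT) = 3·e^(−0) + 3·e^(−1.5460) = 3.0000 + 0.63930 = 3.6393.
P₁ = g₁ e^(−E₁/kT) / Z = 0.63930/3.6393 = 0.176.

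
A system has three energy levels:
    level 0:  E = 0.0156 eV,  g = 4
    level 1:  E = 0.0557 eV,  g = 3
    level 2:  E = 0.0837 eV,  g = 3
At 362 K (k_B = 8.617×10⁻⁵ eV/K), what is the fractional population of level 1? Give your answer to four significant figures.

0.1605

k_BT = 8.617×10⁻⁵ × 362 K = 0.0311935 eV.
Eᵢ/kT = 0.500104, 1.78563, 2.68325.
Z = Σ gᵢe^(−Eᵢ/kT) = 4·e^(−0.500104) + 3·e^(−1.78563) + 3·e^(−2.68325) = 2.42587 + 0.503074 + 0.205022 = 3.13397.
P₁ = g₁ e^(−E₁/kT) / Z = 0.503074/3.13397 = 0.1605.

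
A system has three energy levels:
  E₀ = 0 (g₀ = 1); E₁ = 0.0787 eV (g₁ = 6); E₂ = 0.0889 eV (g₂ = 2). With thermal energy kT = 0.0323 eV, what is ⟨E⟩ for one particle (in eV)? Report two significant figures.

Eᵢ/kT = 0, 2.437, 2.752.
Z = Σ gᵢe^(−Eᵢ/kT) = 1·e^(−0) + 6·e^(−2.437) + 2·e^(−2.752) = 1.000 + 0.5245 + 0.1276 = 1.652.
⟨E⟩ = Σ Eᵢ gᵢe^(−Eᵢ/kT) / Z = (0·1.000 + 0.0787·0.5245 + 0.0889·0.1276) / 1.652 = 0.032 eV.

0.032 eV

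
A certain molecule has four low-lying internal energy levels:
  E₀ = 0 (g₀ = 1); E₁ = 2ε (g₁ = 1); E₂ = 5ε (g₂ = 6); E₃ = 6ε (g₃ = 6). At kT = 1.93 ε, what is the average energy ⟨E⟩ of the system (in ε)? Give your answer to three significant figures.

Eᵢ/kT = 0, 1.0363, 2.5907, 3.1088.
Z = Σ gᵢe^(−Eᵢ/kT) = 1·e^(−0) + 1·e^(−1.0363) + 6·e^(−2.5907) + 6·e^(−3.1088) = 1.0000 + 0.35476 + 0.44981 + 0.26793 = 2.0725.
⟨E⟩ = Σ Eᵢ gᵢe^(−Eᵢ/kT) / Z = (0·1.0000 + 2·0.35476 + 5·0.44981 + 6·0.26793) / 2.0725 = 2.20 ε.

2.20 ε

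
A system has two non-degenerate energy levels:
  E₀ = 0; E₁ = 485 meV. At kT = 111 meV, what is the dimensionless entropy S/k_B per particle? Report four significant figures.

Eᵢ/kT = 0, 4.36937.
Z = Σ e^(−Eᵢ/kT) = e^(−0) + e^(−4.36937) = 1.00000 + 0.0126592 = 1.01266.
⟨E⟩ = Σ EᵢPᵢ = 6.06295 meV.
S/k_B = ln Z + ⟨E⟩/kT = ln(1.01266) + 6.06295/111 = 0.0125805 + 0.0546212 = 0.06720.

0.06720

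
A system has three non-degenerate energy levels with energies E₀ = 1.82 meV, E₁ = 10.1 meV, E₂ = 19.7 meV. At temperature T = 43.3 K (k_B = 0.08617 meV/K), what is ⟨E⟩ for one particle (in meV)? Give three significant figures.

2.76 meV

k_BT = 0.08617 × 43.3 K = 3.7312 meV.
Eᵢ/kT = 0.48778, 2.7069, 5.2798.
Z = Σ e^(−Eᵢ/kT) = e^(−0.48778) + e^(−2.7069) + e^(−5.2798) = 0.61399 + 0.066743 + 0.0050934 = 0.68583.
⟨E⟩ = Σ Eᵢ e^(−Eᵢ/kT) / Z = (1.82·0.61399 + 10.1·0.066743 + 19.7·0.0050934) / 0.68583 = 2.76 meV.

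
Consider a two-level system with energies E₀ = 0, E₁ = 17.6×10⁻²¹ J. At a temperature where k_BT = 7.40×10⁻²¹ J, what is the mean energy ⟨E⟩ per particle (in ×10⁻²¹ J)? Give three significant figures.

1.49 ×10⁻²¹ J

Eᵢ/kT = 0, 2.3784.
Z = Σ e^(−Eᵢ/kT) = e^(−0) + e^(−2.3784) = 1.0000 + 0.092699 = 1.0927.
⟨E⟩ = Σ Eᵢ e^(−Eᵢ/kT) / Z = (0·1.0000 + 17.6·0.092699) / 1.0927 = 1.49 ×10⁻²¹ J.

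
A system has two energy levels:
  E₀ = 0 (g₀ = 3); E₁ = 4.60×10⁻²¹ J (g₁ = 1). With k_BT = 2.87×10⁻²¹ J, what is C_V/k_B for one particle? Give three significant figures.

0.151

Eᵢ/kT = 0, 1.6028.
Z = Σ gᵢe^(−Eᵢ/kT) = 3·e^(−0) + 1·e^(−1.6028) = 3.0000 + 0.20133 = 3.2013.
⟨E⟩ = 0.28929, ⟨E²⟩ = 1.3308.
C_V/k_B = (⟨E²⟩ − ⟨E⟩²)/(kT)² = (1.3308 − 0.083689)/8.2369 = 0.151.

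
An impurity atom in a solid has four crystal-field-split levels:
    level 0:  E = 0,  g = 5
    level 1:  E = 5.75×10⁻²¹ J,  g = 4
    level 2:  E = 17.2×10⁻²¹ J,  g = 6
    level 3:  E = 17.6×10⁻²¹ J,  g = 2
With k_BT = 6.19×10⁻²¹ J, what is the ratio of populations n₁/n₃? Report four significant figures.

13.57

n₁/n₃ = (g₁/g₃) exp[−(E₁−E₃)/kT] = (4/2) × exp(−(-11.85 ×10⁻²¹ J)/(6.19 ×10⁻²¹ J)) = (4/2) × exp(1.91438) = 13.57.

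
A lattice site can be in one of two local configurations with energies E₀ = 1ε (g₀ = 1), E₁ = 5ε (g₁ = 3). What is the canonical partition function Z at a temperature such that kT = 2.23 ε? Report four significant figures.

Z = 0.9573

Eᵢ/kT = 0.448430, 2.24215.
Z = Σ gᵢe^(−Eᵢ/kT) = 1·e^(−0.448430) + 3·e^(−2.24215) = 0.638630 + 0.318690 = 0.957320.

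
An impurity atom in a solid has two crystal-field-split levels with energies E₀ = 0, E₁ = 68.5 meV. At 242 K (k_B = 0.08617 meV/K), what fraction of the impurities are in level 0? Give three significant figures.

k_BT = 0.08617 × 242 K = 20.853 meV.
Eᵢ/kT = 0, 3.2849.
Z = Σ e^(−Eᵢ/kT) = e^(−0) + e^(−3.2849) = 1.0000 + 0.037444 = 1.0374.
P₀ = e^(−E₀/kT) / Z = 1.0000/1.0374 = 0.964.

0.964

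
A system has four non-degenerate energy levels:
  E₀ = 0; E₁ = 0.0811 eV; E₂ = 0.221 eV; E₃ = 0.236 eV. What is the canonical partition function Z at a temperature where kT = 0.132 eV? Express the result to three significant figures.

Z = 1.90

Eᵢ/kT = 0, 0.61439, 1.6742, 1.7879.
Z = Σ e^(−Eᵢ/kT) = e^(−0) + e^(−0.61439) + e^(−1.6742) + e^(−1.7879) = 1.0000 + 0.54097 + 0.18746 + 0.16731 = 1.8957.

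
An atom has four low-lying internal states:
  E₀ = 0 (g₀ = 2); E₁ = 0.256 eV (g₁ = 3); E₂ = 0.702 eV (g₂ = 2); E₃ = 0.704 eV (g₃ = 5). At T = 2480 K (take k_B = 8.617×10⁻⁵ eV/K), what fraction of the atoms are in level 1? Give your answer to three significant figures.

0.286

k_BT = 8.617×10⁻⁵ × 2480 K = 0.21370 eV.
Eᵢ/kT = 0, 1.1979, 3.2850, 3.2943.
Z = Σ gᵢe^(−Eᵢ/kT) = 2·e^(−0) + 3·e^(−1.1979) + 2·e^(−3.2850) + 5·e^(−3.2943) = 2.0000 + 0.90548 + 0.074881 + 0.18547 = 3.1658.
P₁ = g₁ e^(−E₁/kT) / Z = 0.90548/3.1658 = 0.286.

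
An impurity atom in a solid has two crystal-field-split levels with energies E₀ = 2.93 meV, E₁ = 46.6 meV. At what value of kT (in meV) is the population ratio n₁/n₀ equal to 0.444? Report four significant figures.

n₁/n₀ = exp[−(E₁−E₀)/kT] = 0.444.
⇒ (E₁−E₀)/kT = ln(1/0.444) = ln(2.25225) = 0.811930.
kT = 43.67 meV / 0.811930 = 53.79 meV.

53.79 meV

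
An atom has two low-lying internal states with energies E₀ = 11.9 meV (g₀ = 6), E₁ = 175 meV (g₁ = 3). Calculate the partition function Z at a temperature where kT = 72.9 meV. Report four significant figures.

Z = 5.368

Eᵢ/kT = 0.163237, 2.40055.
Z = Σ gᵢe^(−Eᵢ/kT) = 6·e^(−0.163237) + 3·e^(−2.40055) = 5.09634 + 0.272004 = 5.36834.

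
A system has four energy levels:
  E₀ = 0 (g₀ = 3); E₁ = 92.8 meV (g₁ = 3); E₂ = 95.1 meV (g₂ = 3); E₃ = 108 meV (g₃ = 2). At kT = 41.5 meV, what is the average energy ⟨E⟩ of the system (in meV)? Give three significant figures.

19.8 meV

Eᵢ/kT = 0, 2.2361, 2.2916, 2.6024.
Z = Σ gᵢe^(−Eᵢ/kT) = 3·e^(−0) + 3·e^(−2.2361) + 3·e^(−2.2916) + 2·e^(−2.6024) = 3.0000 + 0.32062 + 0.30331 + 0.14819 = 3.7721.
⟨E⟩ = Σ Eᵢ gᵢe^(−Eᵢ/kT) / Z = (0·3.0000 + 92.8·0.32062 + 95.1·0.30331 + 108·0.14819) / 3.7721 = 19.8 meV.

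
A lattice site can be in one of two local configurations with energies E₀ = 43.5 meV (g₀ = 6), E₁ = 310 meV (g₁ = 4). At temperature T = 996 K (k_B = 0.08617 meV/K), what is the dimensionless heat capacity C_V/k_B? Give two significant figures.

k_BT = 0.08617 × 996 K = 85.83 meV.
Eᵢ/kT = 0.5068, 3.612.
Z = Σ gᵢe^(−Eᵢ/kT) = 6·e^(−0.5068) + 4·e^(−3.612) = 3.615 + 0.1080 = 3.723.
⟨E⟩ = 51.23 meV, ⟨E²⟩ = 4625 meV².
C_V/k_B = (⟨E²⟩ − ⟨E⟩²)/(kT)² = (4625 − 2625)/7367 = 0.27.

0.27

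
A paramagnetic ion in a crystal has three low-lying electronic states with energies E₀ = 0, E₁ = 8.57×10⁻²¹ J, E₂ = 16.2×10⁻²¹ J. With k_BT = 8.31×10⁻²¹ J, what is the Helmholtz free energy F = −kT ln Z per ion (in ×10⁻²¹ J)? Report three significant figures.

Eᵢ/kT = 0, 1.0313, 1.9495.
Z = Σ e^(−Eᵢ/kT) = e^(−0) + e^(−1.0313) + e^(−1.9495) = 1.0000 + 0.35654 + 0.14235 = 1.4989.
F = −kT ln Z = −8.31 × ln(1.4989) = −8.31 × 0.40473 = -3.36 ×10⁻²¹ J.

-3.36 ×10⁻²¹ J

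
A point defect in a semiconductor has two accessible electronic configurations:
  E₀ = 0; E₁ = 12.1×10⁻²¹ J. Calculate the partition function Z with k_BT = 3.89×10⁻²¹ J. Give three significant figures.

Eᵢ/kT = 0, 3.1105.
Z = Σ e^(−Eᵢ/kT) = e^(−0) + e^(−3.1105) = 1.0000 + 0.044579 = 1.0446.

Z = 1.04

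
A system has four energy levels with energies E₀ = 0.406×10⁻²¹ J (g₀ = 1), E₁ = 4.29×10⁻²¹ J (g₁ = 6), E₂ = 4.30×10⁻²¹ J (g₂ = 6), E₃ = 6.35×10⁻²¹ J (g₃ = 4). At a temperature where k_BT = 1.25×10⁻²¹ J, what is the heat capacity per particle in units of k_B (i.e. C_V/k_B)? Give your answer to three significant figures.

2.44

Eᵢ/kT = 0.32480, 3.4320, 3.4400, 5.0800.
Z = Σ gᵢe^(−Eᵢ/kT) = 1·e^(−0.32480) + 6·e^(−3.4320) + 6·e^(−3.4400) + 4·e^(−5.0800) = 0.72267 + 0.19393 + 0.19239 + 0.024880 = 1.1339.
⟨E⟩ = 1.8614, ⟨E²⟩ = 7.2747.
C_V/k_B = (⟨E²⟩ − ⟨E⟩²)/(kT)² = (7.2747 − 3.4648)/1.5625 = 2.44.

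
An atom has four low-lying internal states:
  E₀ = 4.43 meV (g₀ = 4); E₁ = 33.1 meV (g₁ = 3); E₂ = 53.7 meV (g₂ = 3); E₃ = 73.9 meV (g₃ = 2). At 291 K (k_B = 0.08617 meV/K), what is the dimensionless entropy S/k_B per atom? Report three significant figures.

k_BT = 0.08617 × 291 K = 25.075 meV.
Eᵢ/kT = 0.17667, 1.3200, 2.1416, 2.9472.
Z = Σ gᵢe^(−Eᵢ/kT) = 4·e^(−0.17667) + 3·e^(−1.3200) + 3·e^(−2.1416) + 2·e^(−2.9472) = 3.3522 + 0.80141 + 0.35240 + 0.10497 = 4.6110.
⟨E⟩ = Σ EᵢPᵢ = 14.760 meV.
S/k_B = ln Z + ⟨E⟩/kT = ln(4.6110) + 14.760/25.075 = 1.5284 + 0.58863 = 2.12.

2.12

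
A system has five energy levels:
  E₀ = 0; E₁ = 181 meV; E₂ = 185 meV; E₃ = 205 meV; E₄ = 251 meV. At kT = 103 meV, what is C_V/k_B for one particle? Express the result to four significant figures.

0.8790

Eᵢ/kT = 0, 1.75728, 1.79612, 1.99029, 2.43689.
Z = Σ e^(−Eᵢ/kT) = e^(−0) + e^(−1.75728) + e^(−1.79612) + e^(−1.99029) + e^(−2.43689) = 1.00000 + 0.172513 + 0.165941 + 0.136656 + 0.0874323 = 1.56254.
⟨E⟩ = 71.6039 meV, ⟨E²⟩ = 14452.3 meV².
C_V/k_B = (⟨E²⟩ − ⟨E⟩²)/(kT)² = (14452.3 − 5127.12)/10609.0 = 0.8790.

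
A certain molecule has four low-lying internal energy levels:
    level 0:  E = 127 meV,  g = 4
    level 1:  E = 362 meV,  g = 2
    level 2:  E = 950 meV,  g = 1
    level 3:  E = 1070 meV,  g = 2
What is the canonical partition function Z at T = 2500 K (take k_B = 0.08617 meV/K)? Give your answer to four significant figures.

k_BT = 0.08617 × 2500 K = 215.425 meV.
Eᵢ/kT = 0.589532, 1.68040, 4.40989, 4.96693.
Z = Σ gᵢe^(−Eᵢ/kT) = 4·e^(−0.589532) + 2·e^(−1.68040) + 1·e^(−4.40989) + 2·e^(−4.96693) = 2.21835 + 0.372599 + 0.0121565 + 0.0139290 = 2.61703.

Z = 2.617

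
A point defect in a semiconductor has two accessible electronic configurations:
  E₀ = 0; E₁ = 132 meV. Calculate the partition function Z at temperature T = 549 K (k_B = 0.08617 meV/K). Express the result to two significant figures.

k_BT = 0.08617 × 549 K = 47.31 meV.
Eᵢ/kT = 0, 2.790.
Z = Σ e^(−Eᵢ/kT) = e^(−0) + e^(−2.790) = 1.000 + 0.06142 = 1.061.

Z = 1.1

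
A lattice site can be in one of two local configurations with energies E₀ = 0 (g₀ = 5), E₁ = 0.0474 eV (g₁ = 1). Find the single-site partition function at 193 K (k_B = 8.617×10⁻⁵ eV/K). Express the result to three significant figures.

Z = 5.06

k_BT = 8.617×10⁻⁵ × 193 K = 0.016631 eV.
Eᵢ/kT = 0, 2.8501.
Z = Σ gᵢe^(−Eᵢ/kT) = 5·e^(−0) + 1·e^(−2.8501) = 5.0000 + 0.057839 = 5.0578.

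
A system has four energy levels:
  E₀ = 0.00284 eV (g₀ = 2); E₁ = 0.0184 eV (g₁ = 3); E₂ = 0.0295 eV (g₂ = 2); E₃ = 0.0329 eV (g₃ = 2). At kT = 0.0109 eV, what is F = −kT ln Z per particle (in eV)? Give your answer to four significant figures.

-0.009207 eV

Eᵢ/kT = 0.260550, 1.68807, 2.70642, 3.01835.
Z = Σ gᵢe^(−Eᵢ/kT) = 2·e^(−0.260550) + 3·e^(−1.68807) + 2·e^(−2.70642) + 2·e^(−3.01835) = 1.54126 + 0.554628 + 0.133551 + 0.0977636 = 2.32720.
F = −kT ln Z = −0.0109 × ln(2.32720) = −0.0109 × 0.844666 = -0.009207 eV.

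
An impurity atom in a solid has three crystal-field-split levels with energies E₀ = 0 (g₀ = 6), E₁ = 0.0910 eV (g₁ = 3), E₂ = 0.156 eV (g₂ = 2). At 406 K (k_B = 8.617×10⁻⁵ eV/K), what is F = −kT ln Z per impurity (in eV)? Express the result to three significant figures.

k_BT = 8.617×10⁻⁵ × 406 K = 0.034985 eV.
Eᵢ/kT = 0, 2.6011, 4.4591.
Z = Σ gᵢe^(−Eᵢ/kT) = 6·e^(−0) + 3·e^(−2.6011) + 2·e^(−4.4591) = 6.0000 + 0.22258 + 0.023146 = 6.2457.
F = −kT ln Z = −0.034985 × ln(6.2457) = −0.034985 × 1.8319 = -0.0641 eV.

-0.0641 eV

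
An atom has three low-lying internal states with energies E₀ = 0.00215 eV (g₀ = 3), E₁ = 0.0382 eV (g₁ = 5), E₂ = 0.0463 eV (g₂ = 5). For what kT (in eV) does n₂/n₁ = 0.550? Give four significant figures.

n₂/n₁ = (g₂/g₁) exp[−(E₂−E₁)/kT] = 0.550.
⇒ (E₂−E₁)/kT = ln((5/5)/0.550) = ln(1.81818) = 0.597836.
kT = 0.0081 eV / 0.597836 = 0.01355 eV.

0.01355 eV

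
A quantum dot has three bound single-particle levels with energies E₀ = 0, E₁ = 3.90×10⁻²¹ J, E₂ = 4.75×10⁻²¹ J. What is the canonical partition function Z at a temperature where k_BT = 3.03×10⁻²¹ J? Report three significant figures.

Z = 1.48

Eᵢ/kT = 0, 1.2871, 1.5677.
Z = Σ e^(−Eᵢ/kT) = e^(−0) + e^(−1.2871) + e^(−1.5677) = 1.0000 + 0.27607 + 0.20852 = 1.4846.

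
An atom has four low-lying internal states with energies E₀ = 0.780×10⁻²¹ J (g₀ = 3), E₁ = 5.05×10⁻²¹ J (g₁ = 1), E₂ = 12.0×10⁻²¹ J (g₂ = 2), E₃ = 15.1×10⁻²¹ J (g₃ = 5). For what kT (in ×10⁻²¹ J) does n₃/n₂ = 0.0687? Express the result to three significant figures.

0.862 ×10⁻²¹ J

n₃/n₂ = (g₃/g₂) exp[−(E₃−E₂)/kT] = 0.0687.
⇒ (E₃−E₂)/kT = ln((5/2)/0.0687) = ln(36.390) = 3.5943.
kT = 3.1 ×10⁻²¹ J / 3.5943 = 0.862 ×10⁻²¹ J.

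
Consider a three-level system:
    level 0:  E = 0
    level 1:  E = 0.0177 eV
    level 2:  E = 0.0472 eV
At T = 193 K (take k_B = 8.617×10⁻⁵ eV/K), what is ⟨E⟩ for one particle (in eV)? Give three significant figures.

0.00632 eV

k_BT = 8.617×10⁻⁵ × 193 K = 0.016631 eV.
Eᵢ/kT = 0, 1.0643, 2.8381.
Z = Σ e^(−Eᵢ/kT) = e^(−0) + e^(−1.0643) + e^(−2.8381) = 1.0000 + 0.34497 + 0.058537 = 1.4035.
⟨E⟩ = Σ Eᵢ e^(−Eᵢ/kT) / Z = (0·1.0000 + 0.0177·0.34497 + 0.0472·0.058537) / 1.4035 = 0.00632 eV.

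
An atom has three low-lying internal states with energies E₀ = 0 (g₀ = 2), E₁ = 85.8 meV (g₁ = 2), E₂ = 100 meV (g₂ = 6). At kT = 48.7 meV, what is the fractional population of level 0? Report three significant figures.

0.642

Eᵢ/kT = 0, 1.7618, 2.0534.
Z = Σ gᵢe^(−Eᵢ/kT) = 2·e^(−0) + 2·e^(−1.7618) + 6·e^(−2.0534) = 2.0000 + 0.34347 + 0.76979 = 3.1133.
P₀ = g₀ e^(−E₀/kT) / Z = 2.0000/3.1133 = 0.642.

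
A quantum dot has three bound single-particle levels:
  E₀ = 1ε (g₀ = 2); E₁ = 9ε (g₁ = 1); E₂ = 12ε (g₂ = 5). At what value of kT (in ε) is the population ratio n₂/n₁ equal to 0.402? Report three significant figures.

1.19 ε

n₂/n₁ = (g₂/g₁) exp[−(E₂−E₁)/kT] = 0.402.
⇒ (E₂−E₁)/kT = ln((5/1)/0.402) = ln(12.438) = 2.5208.
kT = 3ε / 2.5208 = 1.19 ε.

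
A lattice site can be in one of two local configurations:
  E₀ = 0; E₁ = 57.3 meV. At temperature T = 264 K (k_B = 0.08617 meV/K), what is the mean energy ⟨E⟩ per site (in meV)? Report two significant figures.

4.3 meV

k_BT = 0.08617 × 264 K = 22.75 meV.
Eᵢ/kT = 0, 2.519.
Z = Σ e^(−Eᵢ/kT) = e^(−0) + e^(−2.519) = 1.000 + 0.08054 = 1.081.
⟨E⟩ = Σ Eᵢ e^(−Eᵢ/kT) / Z = (0·1.000 + 57.3·0.08054) / 1.081 = 4.3 meV.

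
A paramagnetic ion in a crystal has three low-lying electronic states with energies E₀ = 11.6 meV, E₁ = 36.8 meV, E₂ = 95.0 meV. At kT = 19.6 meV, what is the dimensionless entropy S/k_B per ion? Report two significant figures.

Eᵢ/kT = 0.5918, 1.878, 4.847.
Z = Σ e^(−Eᵢ/kT) = e^(−0.5918) + e^(−1.878) + e^(−4.847) = 0.5533 + 0.1529 + 0.007852 = 0.7141.
⟨E⟩ = Σ EᵢPᵢ = 17.91 meV.
S/k_B = ln Z + ⟨E⟩/kT = ln(0.7141) + 17.91/19.6 = -0.3367 + 0.9138 = 0.58.

0.58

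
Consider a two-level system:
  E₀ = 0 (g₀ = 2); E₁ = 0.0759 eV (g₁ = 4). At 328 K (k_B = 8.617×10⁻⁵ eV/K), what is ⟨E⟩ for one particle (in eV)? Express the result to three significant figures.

0.00911 eV

k_BT = 8.617×10⁻⁵ × 328 K = 0.028264 eV.
Eᵢ/kT = 0, 2.6854.
Z = Σ gᵢe^(−Eᵢ/kT) = 2·e^(−0) + 4·e^(−2.6854) = 2.0000 + 0.27278 = 2.2728.
⟨E⟩ = Σ Eᵢ gᵢe^(−Eᵢ/kT) / Z = (0·2.0000 + 0.0759·0.27278) / 2.2728 = 0.00911 eV.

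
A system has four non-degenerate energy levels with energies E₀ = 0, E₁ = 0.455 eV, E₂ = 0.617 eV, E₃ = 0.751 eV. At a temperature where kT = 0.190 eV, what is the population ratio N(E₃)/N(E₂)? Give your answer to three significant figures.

0.494

n₃/n₂ = exp[−(E₃−E₂)/kT] = exp(−(0.134 eV)/(0.190 eV)) = exp(-0.70526) = 0.494.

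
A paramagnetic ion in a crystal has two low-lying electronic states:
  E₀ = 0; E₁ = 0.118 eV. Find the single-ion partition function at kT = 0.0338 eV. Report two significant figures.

Z = 1.0

Eᵢ/kT = 0, 3.491.
Z = Σ e^(−Eᵢ/kT) = e^(−0) + e^(−3.491) = 1.000 + 0.03047 = 1.030.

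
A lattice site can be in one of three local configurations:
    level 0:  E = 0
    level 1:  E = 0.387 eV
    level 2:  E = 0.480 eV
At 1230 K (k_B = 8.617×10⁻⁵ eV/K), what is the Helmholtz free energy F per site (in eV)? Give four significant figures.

-0.003825 eV

k_BT = 8.617×10⁻⁵ × 1230 K = 0.105989 eV.
Eᵢ/kT = 0, 3.65132, 4.52877.
Z = Σ e^(−Eᵢ/kT) = e^(−0) + e^(−3.65132) + e^(−4.52877) = 1.00000 + 0.0259568 + 0.0107939 = 1.03675.
F = −kT ln Z = −0.105989 × ln(1.03675) = −0.105989 × 0.0360908 = -0.003825 eV.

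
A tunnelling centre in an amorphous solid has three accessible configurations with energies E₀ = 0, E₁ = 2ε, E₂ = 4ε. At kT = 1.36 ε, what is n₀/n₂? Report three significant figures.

18.9

n₀/n₂ = exp[−(E₀−E₂)/kT] = exp(−(-4ε)/(1.36ε)) = exp(2.9412) = 18.9.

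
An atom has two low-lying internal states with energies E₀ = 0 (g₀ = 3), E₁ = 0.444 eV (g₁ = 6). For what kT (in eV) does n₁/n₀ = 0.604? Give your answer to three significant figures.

n₁/n₀ = (g₁/g₀) exp[−(E₁−E₀)/kT] = 0.604.
⇒ (E₁−E₀)/kT = ln((6/3)/0.604) = ln(3.3113) = 1.1973.
kT = 0.444 eV / 1.1973 = 0.371 eV.

0.371 eV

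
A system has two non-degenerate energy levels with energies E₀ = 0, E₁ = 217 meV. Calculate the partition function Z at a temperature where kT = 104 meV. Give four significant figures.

Z = 1.124

Eᵢ/kT = 0, 2.08654.
Z = Σ e^(−Eᵢ/kT) = e^(−0) + e^(−2.08654) = 1.00000 + 0.124116 = 1.12412.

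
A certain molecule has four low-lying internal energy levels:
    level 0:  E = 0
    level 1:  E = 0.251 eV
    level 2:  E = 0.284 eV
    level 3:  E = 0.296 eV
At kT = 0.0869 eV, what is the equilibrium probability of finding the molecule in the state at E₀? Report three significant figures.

Eᵢ/kT = 0, 2.8884, 3.2681, 3.4062.
Z = Σ e^(−Eᵢ/kT) = e^(−0) + e^(−2.8884) + e^(−3.2681) + e^(−3.4062) = 1.0000 + 0.055665 + 0.038079 + 0.033167 = 1.1269.
P₀ = e^(−E₀/kT) / Z = 1.0000/1.1269 = 0.887.

0.887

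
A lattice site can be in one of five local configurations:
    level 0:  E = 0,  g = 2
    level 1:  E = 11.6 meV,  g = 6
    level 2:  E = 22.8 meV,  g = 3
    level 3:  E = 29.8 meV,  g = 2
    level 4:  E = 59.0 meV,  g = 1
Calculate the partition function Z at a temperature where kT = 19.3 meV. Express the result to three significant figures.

Z = 6.68

Eᵢ/kT = 0, 0.60104, 1.1813, 1.5440, 3.0570.
Z = Σ gᵢe^(−Eᵢ/kT) = 2·e^(−0) + 6·e^(−0.60104) + 3·e^(−1.1813) + 2·e^(−1.5440) + 1·e^(−3.0570) = 2.0000 + 3.2894 + 0.92064 + 0.42705 + 0.047029 = 6.6841.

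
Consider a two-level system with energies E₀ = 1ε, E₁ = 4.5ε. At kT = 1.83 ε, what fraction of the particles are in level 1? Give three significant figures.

0.129

Eᵢ/kT = 0.54645, 2.4590.
Z = Σ e^(−Eᵢ/kT) = e^(−0.54645) + e^(−2.4590) = 0.57900 + 0.085520 = 0.66452.
P₁ = e^(−E₁/kT) / Z = 0.085520/0.66452 = 0.129.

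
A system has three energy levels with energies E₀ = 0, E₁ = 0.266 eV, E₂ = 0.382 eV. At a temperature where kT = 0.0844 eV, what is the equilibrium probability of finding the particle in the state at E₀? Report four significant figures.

0.9491

Eᵢ/kT = 0, 3.15166, 4.52607.
Z = Σ e^(−Eᵢ/kT) = e^(−0) + e^(−3.15166) + e^(−4.52607) = 1.00000 + 0.0427811 + 0.0108231 = 1.05360.
P₀ = e^(−E₀/kT) / Z = 1.00000/1.05360 = 0.9491.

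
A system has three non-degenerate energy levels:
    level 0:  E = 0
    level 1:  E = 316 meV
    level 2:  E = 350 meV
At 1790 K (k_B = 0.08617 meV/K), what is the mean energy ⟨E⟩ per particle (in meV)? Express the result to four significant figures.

62.42 meV

k_BT = 0.08617 × 1790 K = 154.244 meV.
Eᵢ/kT = 0, 2.04870, 2.26913.
Z = Σ e^(−Eᵢ/kT) = e^(−0) + e^(−2.04870) + e^(−2.26913) = 1.00000 + 0.128902 + 0.103402 = 1.23230.
⟨E⟩ = Σ Eᵢ e^(−Eᵢ/kT) / Z = (0·1.00000 + 316·0.128902 + 350·0.103402) / 1.23230 = 62.42 meV.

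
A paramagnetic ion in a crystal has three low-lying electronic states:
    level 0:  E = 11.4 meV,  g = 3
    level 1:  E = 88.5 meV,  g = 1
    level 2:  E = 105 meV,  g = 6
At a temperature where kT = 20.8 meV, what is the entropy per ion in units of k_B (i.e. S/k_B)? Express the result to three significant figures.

Eᵢ/kT = 0.54808, 4.2548, 5.0481.
Z = Σ gᵢe^(−Eᵢ/kT) = 3·e^(−0.54808) + 1·e^(−4.2548) + 6·e^(−5.0481) = 1.7342 + 0.014196 + 0.038529 = 1.7869.
⟨E⟩ = Σ EᵢPᵢ = 14.031 meV.
S/k_B = ln Z + ⟨E⟩/kT = ln(1.7869) + 14.031/20.8 = 0.58048 + 0.67457 = 1.26.

1.26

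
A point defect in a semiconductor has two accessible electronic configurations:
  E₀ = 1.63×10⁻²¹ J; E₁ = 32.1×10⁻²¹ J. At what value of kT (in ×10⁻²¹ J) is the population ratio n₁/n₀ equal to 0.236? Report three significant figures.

n₁/n₀ = exp[−(E₁−E₀)/kT] = 0.236.
⇒ (E₁−E₀)/kT = ln(1/0.236) = ln(4.2373) = 1.4439.
kT = 30.47 ×10⁻²¹ J / 1.4439 = 21.1 ×10⁻²¹ J.

21.1 ×10⁻²¹ J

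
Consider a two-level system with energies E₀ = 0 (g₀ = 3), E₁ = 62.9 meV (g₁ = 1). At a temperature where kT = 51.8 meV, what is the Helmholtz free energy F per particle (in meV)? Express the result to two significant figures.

Eᵢ/kT = 0, 1.214.
Z = Σ gᵢe^(−Eᵢ/kT) = 3·e^(−0) + 1·e^(−1.214) = 3.000 + 0.2970 = 3.297.
F = −kT ln Z = −51.8 × ln(3.297) = −51.8 × 1.193 = -62 meV.

-62 meV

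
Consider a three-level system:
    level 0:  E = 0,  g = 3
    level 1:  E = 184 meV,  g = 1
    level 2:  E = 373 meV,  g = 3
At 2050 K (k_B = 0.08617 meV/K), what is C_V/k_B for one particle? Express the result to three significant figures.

0.446

k_BT = 0.08617 × 2050 K = 176.65 meV.
Eᵢ/kT = 0, 1.0416, 2.1115.
Z = Σ gᵢe^(−Eᵢ/kT) = 3·e^(−0) + 1·e^(−1.0416) + 3·e^(−2.1115) = 3.0000 + 0.35289 + 0.36317 = 3.7161.
⟨E⟩ = 53.926 meV, ⟨E²⟩ = 16812 meV².
C_V/k_B = (⟨E²⟩ − ⟨E⟩²)/(kT)² = (16812 − 2908.0)/31205 = 0.446.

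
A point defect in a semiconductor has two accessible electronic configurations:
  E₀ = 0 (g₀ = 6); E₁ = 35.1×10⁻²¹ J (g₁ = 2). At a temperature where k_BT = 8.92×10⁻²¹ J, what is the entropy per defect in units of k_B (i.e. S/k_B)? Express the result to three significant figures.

Eᵢ/kT = 0, 3.9350.
Z = Σ gᵢe^(−Eᵢ/kT) = 6·e^(−0) + 2·e^(−3.9350) = 6.0000 + 0.039091 = 6.0391.
⟨E⟩ = Σ EᵢPᵢ = 0.22720 ×10⁻²¹ J.
S/k_B = ln Z + ⟨E⟩/kT = ln(6.0391) + 0.22720/8.92 = 1.7983 + 0.025471 = 1.82.

1.82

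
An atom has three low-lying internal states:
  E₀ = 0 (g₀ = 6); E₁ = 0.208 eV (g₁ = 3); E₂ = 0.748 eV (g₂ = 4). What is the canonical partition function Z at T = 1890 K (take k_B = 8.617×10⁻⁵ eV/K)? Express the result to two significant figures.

k_BT = 8.617×10⁻⁵ × 1890 K = 0.1629 eV.
Eᵢ/kT = 0, 1.277, 4.592.
Z = Σ gᵢe^(−Eᵢ/kT) = 6·e^(−0) + 3·e^(−1.277) + 4·e^(−4.592) = 6.000 + 0.8366 + 0.04053 = 6.877.

Z = 6.9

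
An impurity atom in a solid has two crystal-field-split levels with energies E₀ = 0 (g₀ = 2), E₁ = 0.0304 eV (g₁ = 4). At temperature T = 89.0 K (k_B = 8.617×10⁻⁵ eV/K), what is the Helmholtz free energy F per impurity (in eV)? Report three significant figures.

k_BT = 8.617×10⁻⁵ × 89.0 K = 0.0076691 eV.
Eᵢ/kT = 0, 3.9640.
Z = Σ gᵢe^(−Eᵢ/kT) = 2·e^(−0) + 4·e^(−3.9640) = 2.0000 + 0.075948 = 2.0759.
F = −kT ln Z = −0.0076691 × ln(2.0759) = −0.0076691 × 0.73039 = -0.00560 eV.

-0.00560 eV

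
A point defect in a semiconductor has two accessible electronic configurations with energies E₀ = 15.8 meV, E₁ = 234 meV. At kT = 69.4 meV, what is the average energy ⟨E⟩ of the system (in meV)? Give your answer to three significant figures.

Eᵢ/kT = 0.22767, 3.3718.
Z = Σ e^(−Eᵢ/kT) = e^(−0.22767) + e^(−3.3718) = 0.79639 + 0.034328 = 0.83072.
⟨E⟩ = Σ Eᵢ e^(−Eᵢ/kT) / Z = (15.8·0.79639 + 234·0.034328) / 0.83072 = 24.8 meV.

24.8 meV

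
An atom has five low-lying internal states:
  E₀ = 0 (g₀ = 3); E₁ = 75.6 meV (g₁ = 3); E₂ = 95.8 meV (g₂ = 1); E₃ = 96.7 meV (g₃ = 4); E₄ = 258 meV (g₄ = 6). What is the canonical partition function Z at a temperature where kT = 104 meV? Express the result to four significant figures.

Z = 6.929

Eᵢ/kT = 0, 0.726923, 0.921154, 0.929808, 2.48077.
Z = Σ gᵢe^(−Eᵢ/kT) = 3·e^(−0) + 3·e^(−0.726923) + 1·e^(−0.921154) + 4·e^(−0.929808) + 6·e^(−2.48077) = 3.00000 + 1.45018 + 0.398059 + 1.57852 + 0.502073 = 6.92883.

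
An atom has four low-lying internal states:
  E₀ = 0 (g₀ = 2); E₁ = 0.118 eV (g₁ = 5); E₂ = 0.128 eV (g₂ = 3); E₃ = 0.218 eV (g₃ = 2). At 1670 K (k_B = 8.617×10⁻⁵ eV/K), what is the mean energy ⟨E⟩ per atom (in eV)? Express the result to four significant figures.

0.08741 eV

k_BT = 8.617×10⁻⁵ × 1670 K = 0.143904 eV.
Eᵢ/kT = 0, 0.819991, 0.889482, 1.51490.
Z = Σ gᵢe^(−Eᵢ/kT) = 2·e^(−0) + 5·e^(−0.819991) + 3·e^(−0.889482) + 2·e^(−1.51490) = 2.00000 + 2.20218 + 1.23261 + 0.439660 = 5.87445.
⟨E⟩ = Σ Eᵢ gᵢe^(−Eᵢ/kT) / Z = (0·2.00000 + 0.118·2.20218 + 0.128·1.23261 + 0.218·0.439660) / 5.87445 = 0.08741 eV.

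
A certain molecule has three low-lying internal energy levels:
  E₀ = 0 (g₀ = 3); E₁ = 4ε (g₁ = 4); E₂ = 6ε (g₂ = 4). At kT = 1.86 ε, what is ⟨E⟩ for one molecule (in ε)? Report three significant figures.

Eᵢ/kT = 0, 2.1505, 3.2258.
Z = Σ gᵢe^(−Eᵢ/kT) = 3·e^(−0) + 4·e^(−2.1505) + 4·e^(−3.2258) = 3.0000 + 0.46570 + 0.15890 = 3.6246.
⟨E⟩ = Σ Eᵢ gᵢe^(−Eᵢ/kT) / Z = (0·3.0000 + 4·0.46570 + 6·0.15890) / 3.6246 = 0.777 ε.

0.777 ε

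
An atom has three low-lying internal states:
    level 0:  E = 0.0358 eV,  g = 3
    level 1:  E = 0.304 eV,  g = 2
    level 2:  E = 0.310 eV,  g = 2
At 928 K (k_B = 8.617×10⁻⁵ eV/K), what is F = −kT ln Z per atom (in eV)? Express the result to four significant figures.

-0.05556 eV

k_BT = 8.617×10⁻⁵ × 928 K = 0.0799658 eV.
Eᵢ/kT = 0.447691, 3.80163, 3.87666.
Z = Σ gᵢe^(−Eᵢ/kT) = 3·e^(−0.447691) + 2·e^(−3.80163) + 2·e^(−3.87666) = 1.91731 + 0.0446687 + 0.0414398 = 2.00342.
F = −kT ln Z = −0.0799658 × ln(2.00342) = −0.0799658 × 0.694856 = -0.05556 eV.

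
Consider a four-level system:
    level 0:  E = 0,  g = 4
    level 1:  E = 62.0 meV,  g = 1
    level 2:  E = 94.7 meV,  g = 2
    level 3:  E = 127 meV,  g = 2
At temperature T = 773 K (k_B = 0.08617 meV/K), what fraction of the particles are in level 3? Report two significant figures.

0.057

k_BT = 0.08617 × 773 K = 66.61 meV.
Eᵢ/kT = 0, 0.9308, 1.422, 1.907.
Z = Σ gᵢe^(−Eᵢ/kT) = 4·e^(−0) + 1·e^(−0.9308) + 2·e^(−1.422) + 2·e^(−1.907) = 4.000 + 0.3942 + 0.4825 + 0.2971 = 5.174.
P₃ = g₃ e^(−E₃/kT) / Z = 0.2971/5.174 = 0.057.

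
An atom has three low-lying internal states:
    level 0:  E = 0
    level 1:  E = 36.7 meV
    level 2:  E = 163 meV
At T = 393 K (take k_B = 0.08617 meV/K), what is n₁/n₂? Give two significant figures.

k_BT = 0.08617 × 393 K = 33.86 meV.
n₁/n₂ = exp[−(E₁−E₂)/kT] = exp(−(-126.3 meV)/(33.86 meV)) = exp(3.730) = 42.

42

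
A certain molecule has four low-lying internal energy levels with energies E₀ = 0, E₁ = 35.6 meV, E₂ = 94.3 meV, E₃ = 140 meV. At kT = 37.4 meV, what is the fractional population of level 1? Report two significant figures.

Eᵢ/kT = 0, 0.9519, 2.521, 3.743.
Z = Σ e^(−Eᵢ/kT) = e^(−0) + e^(−0.9519) + e^(−2.521) + e^(−3.743) = 1.000 + 0.3860 + 0.08038 + 0.02368 = 1.490.
P₁ = e^(−E₁/kT) / Z = 0.3860/1.490 = 0.26.

0.26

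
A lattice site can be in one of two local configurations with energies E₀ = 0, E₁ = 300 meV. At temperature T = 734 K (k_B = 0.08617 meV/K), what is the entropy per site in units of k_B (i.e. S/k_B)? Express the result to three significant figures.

k_BT = 0.08617 × 734 K = 63.249 meV.
Eᵢ/kT = 0, 4.7432.
Z = Σ e^(−Eᵢ/kT) = e^(−0) + e^(−4.7432) = 1.0000 + 0.0087107 = 1.0087.
⟨E⟩ = Σ EᵢPᵢ = 2.5907 meV.
S/k_B = ln Z + ⟨E⟩/kT = ln(1.0087) + 2.5907/63.249 = 0.0086624 + 0.040960 = 0.0496.

0.0496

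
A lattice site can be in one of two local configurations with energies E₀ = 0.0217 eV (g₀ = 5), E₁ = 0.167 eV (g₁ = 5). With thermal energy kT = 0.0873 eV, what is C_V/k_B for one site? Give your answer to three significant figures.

Eᵢ/kT = 0.24857, 1.9129.
Z = Σ gᵢe^(−Eᵢ/kT) = 5·e^(−0.24857) + 5·e^(−1.9129) = 3.8996 + 0.73826 = 4.6379.
⟨E⟩ = 0.044829 eV, ⟨E²⟩ = 0.0048353 eV².
C_V/k_B = (⟨E²⟩ − ⟨E⟩²)/(kT)² = (0.0048353 − 0.0020096)/0.0076213 = 0.371.

0.371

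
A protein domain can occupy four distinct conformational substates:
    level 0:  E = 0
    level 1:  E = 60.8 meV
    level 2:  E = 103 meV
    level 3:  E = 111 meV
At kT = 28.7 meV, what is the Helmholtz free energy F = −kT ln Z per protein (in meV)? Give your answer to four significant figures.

-4.475 meV

Eᵢ/kT = 0, 2.11847, 3.58885, 3.86760.
Z = Σ e^(−Eᵢ/kT) = e^(−0) + e^(−2.11847) + e^(−3.58885) + e^(−3.86760) = 1.00000 + 0.120215 + 0.0276301 + 0.0209085 = 1.16875.
F = −kT ln Z = −28.7 × ln(1.16875) = −28.7 × 0.155935 = -4.475 meV.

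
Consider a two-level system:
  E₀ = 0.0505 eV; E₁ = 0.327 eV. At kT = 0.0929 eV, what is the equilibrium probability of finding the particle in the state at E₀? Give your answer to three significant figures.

Eᵢ/kT = 0.54360, 3.5199.
Z = Σ e^(−Eᵢ/kT) = e^(−0.54360) + e^(−3.5199) = 0.58065 + 0.029602 = 0.61025.
P₀ = e^(−E₀/kT) / Z = 0.58065/0.61025 = 0.951.

0.951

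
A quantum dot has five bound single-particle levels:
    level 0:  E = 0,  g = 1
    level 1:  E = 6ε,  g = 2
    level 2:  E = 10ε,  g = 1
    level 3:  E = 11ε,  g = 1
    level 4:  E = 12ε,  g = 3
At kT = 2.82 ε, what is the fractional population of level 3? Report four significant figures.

0.01521

Eᵢ/kT = 0, 2.12766, 3.54610, 3.90071, 4.25532.
Z = Σ gᵢe^(−Eᵢ/kT) = 1·e^(−0) + 2·e^(−2.12766) + 1·e^(−3.54610) + 1·e^(−3.90071) + 3·e^(−4.25532) = 1.00000 + 0.238231 + 0.0288369 + 0.0202275 + 0.0425656 = 1.32986.
P₃ = g₃ e^(−E₃/kT) / Z = 0.0202275/1.32986 = 0.01521.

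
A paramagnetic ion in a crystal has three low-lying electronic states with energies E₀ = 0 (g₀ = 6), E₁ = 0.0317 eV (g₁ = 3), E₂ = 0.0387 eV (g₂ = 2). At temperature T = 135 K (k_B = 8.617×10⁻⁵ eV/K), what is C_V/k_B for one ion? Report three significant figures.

k_BT = 8.617×10⁻⁵ × 135 K = 0.011633 eV.
Eᵢ/kT = 0, 2.7250, 3.3267.
Z = Σ gᵢe^(−Eᵢ/kT) = 6·e^(−0) + 3·e^(−2.7250) + 2·e^(−3.3267) = 6.0000 + 0.19664 + 0.071823 = 6.2685.
⟨E⟩ = 0.0014378 eV, ⟨E²⟩ = 0.000048683 eV².
C_V/k_B = (⟨E²⟩ − ⟨E⟩²)/(kT)² = (0.000048683 − 0.0000020673)/0.00013533 = 0.344.

0.344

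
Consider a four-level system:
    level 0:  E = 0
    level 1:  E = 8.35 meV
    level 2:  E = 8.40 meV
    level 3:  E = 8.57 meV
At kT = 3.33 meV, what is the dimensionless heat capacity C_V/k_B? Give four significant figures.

0.9970

Eᵢ/kT = 0, 2.50751, 2.52252, 2.57357.
Z = Σ e^(−Eᵢ/kT) = e^(−0) + e^(−2.50751) + e^(−2.52252) + e^(−2.57357) = 1.00000 + 0.0814708 + 0.0802571 + 0.0762628 = 1.23799.
⟨E⟩ = 1.62199 meV, ⟨E²⟩ = 13.6870 meV².
C_V/k_B = (⟨E²⟩ − ⟨E⟩²)/(kT)² = (13.6870 − 2.63085)/11.0889 = 0.9970.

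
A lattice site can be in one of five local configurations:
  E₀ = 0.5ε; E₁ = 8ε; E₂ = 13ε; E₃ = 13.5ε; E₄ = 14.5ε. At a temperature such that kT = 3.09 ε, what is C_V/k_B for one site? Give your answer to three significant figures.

1.02

Eᵢ/kT = 0.16181, 2.5890, 4.2071, 4.3689, 4.6926.
Z = Σ e^(−Eᵢ/kT) = e^(−0.16181) + e^(−2.5890) + e^(−4.2071) + e^(−4.3689) + e^(−4.6926) = 0.85060 + 0.075095 + 0.014889 + 0.012665 + 0.0091628 = 0.96241.
⟨E⟩ = 1.5830 ε, ⟨E²⟩ = 12.229 ε².
C_V/k_B = (⟨E²⟩ − ⟨E⟩²)/(kT)² = (12.229 − 2.5059)/9.5481 = 1.02.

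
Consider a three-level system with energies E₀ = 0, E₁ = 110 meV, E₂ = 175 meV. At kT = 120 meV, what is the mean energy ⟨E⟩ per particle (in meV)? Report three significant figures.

51.9 meV

Eᵢ/kT = 0, 0.91667, 1.4583.
Z = Σ e^(−Eᵢ/kT) = e^(−0) + e^(−0.91667) + e^(−1.4583) = 1.0000 + 0.39985 + 0.23263 = 1.6325.
⟨E⟩ = Σ Eᵢ e^(−Eᵢ/kT) / Z = (0·1.0000 + 110·0.39985 + 175·0.23263) / 1.6325 = 51.9 meV.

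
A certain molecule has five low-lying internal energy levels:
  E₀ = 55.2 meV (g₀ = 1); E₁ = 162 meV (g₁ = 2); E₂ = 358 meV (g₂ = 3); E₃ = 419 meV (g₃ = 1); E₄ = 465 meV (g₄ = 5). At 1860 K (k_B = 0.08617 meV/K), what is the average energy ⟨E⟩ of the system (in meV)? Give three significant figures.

204 meV

k_BT = 0.08617 × 1860 K = 160.28 meV.
Eᵢ/kT = 0.34440, 1.0107, 2.2336, 2.6142, 2.9012.
Z = Σ gᵢe^(−Eᵢ/kT) = 1·e^(−0.34440) + 2·e^(−1.0107) + 3·e^(−2.2336) + 1·e^(−2.6142) + 5·e^(−2.9012) = 0.70865 + 0.72793 + 0.32143 + 0.073226 + 0.27479 = 2.1060.
⟨E⟩ = Σ Eᵢ gᵢe^(−Eᵢ/kT) / Z = (55.2·0.70865 + 162·0.72793 + 358·0.32143 + 419·0.073226 + 465·0.27479) / 2.1060 = 204 meV.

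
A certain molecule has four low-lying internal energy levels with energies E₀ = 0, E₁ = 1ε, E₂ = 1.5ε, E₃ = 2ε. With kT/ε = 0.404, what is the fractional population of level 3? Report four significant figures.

0.006346

Eᵢ/kT = 0, 2.47525, 3.71287, 4.95050.
Z = Σ e^(−Eᵢ/kT) = e^(−0) + e^(−2.47525) + e^(−3.71287) + e^(−4.95050) = 1.00000 + 0.0841420 + 0.0244074 + 0.00707987 = 1.11563.
P₃ = e^(−E₃/kT) / Z = 0.00707987/1.11563 = 0.006346.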